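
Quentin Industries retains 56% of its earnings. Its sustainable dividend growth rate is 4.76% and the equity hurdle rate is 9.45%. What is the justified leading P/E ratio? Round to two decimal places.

9.38

Payout ratio b = 1 − 0.56 = 0.44.
Justified leading P/E = b/(r−g) = 0.44/(0.0945−0.0476) = 9.3817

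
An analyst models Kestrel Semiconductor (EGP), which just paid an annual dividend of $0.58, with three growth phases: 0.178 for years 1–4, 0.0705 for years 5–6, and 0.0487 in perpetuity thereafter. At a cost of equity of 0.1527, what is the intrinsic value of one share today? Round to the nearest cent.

Three-stage DDM. Project D₁…D_6; terminal Gordon value at t=6 with g = 0.0487; discount at r = 0.1527.
D_1 = 0.6832
D_2 = 0.8049
D_3 = 0.9481
D_4 = 1.1169
D_5 = 1.1956
D_6 = 1.2799
TV_6 = 1.3423/(0.1527−0.0487) = 12.9063
P₀ = Σ Dₜ/(1+r)ᵗ + TV_6/(1+r)^6 = 9.0850

$9.09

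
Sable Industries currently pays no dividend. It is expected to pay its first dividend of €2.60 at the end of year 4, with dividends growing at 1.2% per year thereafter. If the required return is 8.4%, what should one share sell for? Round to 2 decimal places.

Deferred-dividend DDM. At t=3 the remaining stream is a growing perpetuity with first payment D_4 = 2.60.
V_3 = D_4/(r−g) = 2.60/(0.084−0.012) = 36.1111
P₀ = V_3/(1+r)^3 = 36.1111/(1+0.084)^3 = 28.3500

€28.35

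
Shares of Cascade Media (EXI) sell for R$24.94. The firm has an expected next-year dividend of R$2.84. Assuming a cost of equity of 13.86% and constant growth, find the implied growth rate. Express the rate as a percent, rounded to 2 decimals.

2.47%

From P₀ = D₁/(r − g), the implied growth is g = r − D₁/P₀.
g = 0.1386 − 2.84/24.94 = 0.1386 − 0.11387 = 0.02473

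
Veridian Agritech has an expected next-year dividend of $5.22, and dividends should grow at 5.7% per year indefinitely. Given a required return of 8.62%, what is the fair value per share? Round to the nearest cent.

Gordon growth model: P₀ = D₁/(r − g), with D₁ = 5.22 given directly.
P₀ = 5.2200 / (0.0862 − 0.057) = 5.2200 / 0.0292 = 178.7671

$178.77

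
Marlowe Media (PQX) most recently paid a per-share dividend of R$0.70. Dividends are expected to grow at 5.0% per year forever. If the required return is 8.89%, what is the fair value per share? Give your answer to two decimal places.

R$18.89

Gordon growth model: P₀ = D₁/(r − g). D₁ = 0.70 × (1 + 0.05) = 0.7350.
P₀ = 0.7350 / (0.0889 − 0.05) = 0.7350 / 0.0389 = 18.8946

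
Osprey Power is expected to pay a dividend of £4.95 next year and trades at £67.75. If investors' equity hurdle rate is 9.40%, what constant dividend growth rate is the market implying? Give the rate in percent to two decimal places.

From P₀ = D₁/(r − g), the implied growth is g = r − D₁/P₀.
g = 0.094 − 4.95/67.75 = 0.094 − 0.07306 = 0.02094

2.09%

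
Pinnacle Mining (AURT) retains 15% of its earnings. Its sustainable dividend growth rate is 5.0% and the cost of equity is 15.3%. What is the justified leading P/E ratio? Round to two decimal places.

Payout ratio b = 1 − 0.15 = 0.85.
Justified leading P/E = b/(r−g) = 0.85/(0.153−0.05) = 8.2524

8.25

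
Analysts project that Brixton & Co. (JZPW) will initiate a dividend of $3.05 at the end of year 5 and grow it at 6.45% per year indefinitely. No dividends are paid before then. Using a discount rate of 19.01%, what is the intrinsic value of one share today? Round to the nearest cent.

$12.11

Deferred-dividend DDM. At t=4 the remaining stream is a growing perpetuity with first payment D_5 = 3.05.
V_4 = D_5/(r−g) = 3.05/(0.1901−0.0645) = 24.2834
P₀ = V_4/(1+r)^4 = 24.2834/(1+0.1901)^4 = 12.1053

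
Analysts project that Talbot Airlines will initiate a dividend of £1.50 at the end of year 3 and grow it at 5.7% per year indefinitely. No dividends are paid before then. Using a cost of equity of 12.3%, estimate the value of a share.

Deferred-dividend DDM. At t=2 the remaining stream is a growing perpetuity with first payment D_3 = 1.50.
V_2 = D_3/(r−g) = 1.50/(0.123−0.057) = 22.7273
P₀ = V_2/(1+r)^2 = 22.7273/(1+0.123)^2 = 18.0214

£18.02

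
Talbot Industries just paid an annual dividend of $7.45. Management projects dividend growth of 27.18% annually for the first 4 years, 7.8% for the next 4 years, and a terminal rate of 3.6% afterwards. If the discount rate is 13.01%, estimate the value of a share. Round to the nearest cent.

$191.86

Three-stage DDM. Project D₁…D_8; terminal Gordon value at t=8 with g = 0.036; discount at r = 0.1301.
D_1 = 9.4749
D_2 = 12.0502
D_3 = 15.3254
D_4 = 19.4909
D_5 = 21.0112
D_6 = 22.6500
D_7 = 24.4167
D_8 = 26.3213
TV_8 = 27.2688/(0.1301−0.036) = 289.7856
P₀ = Σ Dₜ/(1+r)ᵗ + TV_8/(1+r)^8 = 191.8551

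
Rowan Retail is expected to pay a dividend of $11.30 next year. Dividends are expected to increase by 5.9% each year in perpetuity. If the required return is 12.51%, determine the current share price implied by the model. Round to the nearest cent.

Gordon growth model: P₀ = D₁/(r − g), with D₁ = 11.30 given directly.
P₀ = 11.3000 / (0.1251 − 0.059) = 11.3000 / 0.0661 = 170.9531

$170.95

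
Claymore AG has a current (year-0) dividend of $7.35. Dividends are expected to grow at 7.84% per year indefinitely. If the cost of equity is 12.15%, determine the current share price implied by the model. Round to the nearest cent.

Gordon growth model: P₀ = D₁/(r − g). D₁ = 7.35 × (1 + 0.0784) = 7.9262.
P₀ = 7.9262 / (0.1215 − 0.0784) = 7.9262 / 0.0431 = 183.9035

$183.90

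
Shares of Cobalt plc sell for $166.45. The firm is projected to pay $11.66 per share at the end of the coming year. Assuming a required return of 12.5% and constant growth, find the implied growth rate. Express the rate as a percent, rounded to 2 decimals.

From P₀ = D₁/(r − g), the implied growth is g = r − D₁/P₀.
g = 0.125 − 11.66/166.45 = 0.125 − 0.07005 = 0.05495

5.49%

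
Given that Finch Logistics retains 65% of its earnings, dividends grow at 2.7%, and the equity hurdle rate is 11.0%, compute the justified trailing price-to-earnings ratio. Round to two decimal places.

4.33

Payout ratio b = 1 − 0.65 = 0.35.
Justified trailing P/E = b(1+g)/(r−g) = 0.35×(1+0.027)/(0.11−0.027) = 4.3307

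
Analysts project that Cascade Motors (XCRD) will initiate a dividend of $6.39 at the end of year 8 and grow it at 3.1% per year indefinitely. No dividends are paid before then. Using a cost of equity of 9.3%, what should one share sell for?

Deferred-dividend DDM. At t=7 the remaining stream is a growing perpetuity with first payment D_8 = 6.39.
V_7 = D_8/(r−g) = 6.39/(0.093−0.031) = 103.0645
P₀ = V_7/(1+r)^7 = 103.0645/(1+0.093)^7 = 55.3055

$55.31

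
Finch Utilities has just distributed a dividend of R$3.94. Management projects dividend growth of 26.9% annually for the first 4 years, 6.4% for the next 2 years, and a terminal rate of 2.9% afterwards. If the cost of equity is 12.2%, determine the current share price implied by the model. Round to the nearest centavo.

R$97.71

Three-stage DDM. Project D₁…D_6; terminal Gordon value at t=6 with g = 0.029; discount at r = 0.122.
D_1 = 4.9999
D_2 = 6.3448
D_3 = 8.0516
D_4 = 10.2175
D_5 = 10.8714
D_6 = 11.5671
TV_6 = 11.9026/(0.122−0.029) = 127.9848
P₀ = Σ Dₜ/(1+r)ᵗ + TV_6/(1+r)^6 = 97.7063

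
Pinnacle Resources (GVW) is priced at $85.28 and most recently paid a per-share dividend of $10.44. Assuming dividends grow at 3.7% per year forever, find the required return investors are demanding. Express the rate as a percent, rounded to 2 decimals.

16.39%

Rearranging the constant-growth DDM: r = D₁/P₀ + g.
D₁ = 10.44 × (1 + 0.037) = 10.8263.
r = 10.8263 / 85.28 + 0.037 = 0.12695 + 0.037 = 0.16395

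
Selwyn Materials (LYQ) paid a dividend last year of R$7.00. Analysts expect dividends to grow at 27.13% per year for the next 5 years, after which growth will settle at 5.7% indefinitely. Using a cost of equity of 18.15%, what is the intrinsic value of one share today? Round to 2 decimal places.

R$129.56

Two-stage DDM. Project D₁…D_5 at 0.2713, terminal growth 0.057, discount at r = 0.1815.
D_1 = 8.8991
D_2 = 11.3134
D_3 = 14.3828
D_4 = 18.2848
D_5 = 23.2455
Terminal value at t=5: TV = D_6/(r−g) = 24.5705/(0.1815−0.057) = 197.3531
P₀ = 8.8991/(1+0.1815)^1 + 11.3134/(1+0.1815)^2 + 14.3828/(1+0.1815)^3 + 18.2848/(1+0.1815)^4 + 23.2455/(1+0.1815)^5 + 197.3531/(1+0.1815)^5 = 129.5554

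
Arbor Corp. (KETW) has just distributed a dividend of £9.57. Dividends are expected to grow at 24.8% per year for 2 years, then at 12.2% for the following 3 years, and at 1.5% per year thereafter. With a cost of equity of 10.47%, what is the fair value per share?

Three-stage DDM. Project D₁…D_5; terminal Gordon value at t=5 with g = 0.015; discount at r = 0.1047.
D_1 = 11.9434
D_2 = 14.9053
D_3 = 16.7238
D_4 = 18.7641
D_5 = 21.0533
TV_5 = 21.3691/(0.1047−0.015) = 238.2283
P₀ = Σ Dₜ/(1+r)ᵗ + TV_5/(1+r)^5 = 205.6274

£205.63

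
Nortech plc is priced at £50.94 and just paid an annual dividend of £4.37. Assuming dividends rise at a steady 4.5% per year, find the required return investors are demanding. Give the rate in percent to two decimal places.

Rearranging the constant-growth DDM: r = D₁/P₀ + g.
D₁ = 4.37 × (1 + 0.045) = 4.5667.
r = 4.5667 / 50.94 + 0.045 = 0.08965 + 0.045 = 0.13465

13.46%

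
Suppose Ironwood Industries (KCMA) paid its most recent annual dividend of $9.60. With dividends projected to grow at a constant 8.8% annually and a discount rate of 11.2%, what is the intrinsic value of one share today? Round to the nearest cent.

$435.20

Gordon growth model: P₀ = D₁/(r − g). D₁ = 9.60 × (1 + 0.088) = 10.4448.
P₀ = 10.4448 / (0.112 − 0.088) = 10.4448 / 0.024 = 435.2000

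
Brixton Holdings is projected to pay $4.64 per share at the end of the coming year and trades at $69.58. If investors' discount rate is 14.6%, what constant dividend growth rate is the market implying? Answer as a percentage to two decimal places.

From P₀ = D₁/(r − g), the implied growth is g = r − D₁/P₀.
g = 0.146 − 4.64/69.58 = 0.146 − 0.06669 = 0.07931

7.93%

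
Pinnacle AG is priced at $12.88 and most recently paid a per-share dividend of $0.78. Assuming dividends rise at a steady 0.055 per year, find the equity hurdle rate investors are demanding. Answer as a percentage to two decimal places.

Rearranging the constant-growth DDM: r = D₁/P₀ + g.
D₁ = 0.78 × (1 + 0.055) = 0.8229.
r = 0.8229 / 12.88 + 0.055 = 0.06389 + 0.055 = 0.11889

11.89%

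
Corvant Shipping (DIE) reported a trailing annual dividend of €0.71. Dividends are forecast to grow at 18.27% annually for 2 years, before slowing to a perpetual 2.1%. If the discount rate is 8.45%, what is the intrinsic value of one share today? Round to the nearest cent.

€15.20

Two-stage DDM. Project D₁…D_2 at 0.1827, terminal growth 0.021, discount at r = 0.0845.
D_1 = 0.8397
D_2 = 0.9931
Terminal value at t=2: TV = D_3/(r−g) = 1.0140/(0.0845−0.021) = 15.9683
P₀ = 0.8397/(1+0.0845)^1 + 0.9931/(1+0.0845)^2 + 15.9683/(1+0.0845)^2 = 15.1956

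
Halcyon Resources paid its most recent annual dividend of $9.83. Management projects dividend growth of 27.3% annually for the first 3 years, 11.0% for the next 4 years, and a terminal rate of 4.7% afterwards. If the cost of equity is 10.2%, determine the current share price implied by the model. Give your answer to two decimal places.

$398.27

Three-stage DDM. Project D₁…D_7; terminal Gordon value at t=7 with g = 0.047; discount at r = 0.102.
D_1 = 12.5136
D_2 = 15.9298
D_3 = 20.2786
D_4 = 22.5093
D_5 = 24.9853
D_6 = 27.7337
D_7 = 30.7844
TV_7 = 32.2313/(0.102−0.047) = 586.0230
P₀ = Σ Dₜ/(1+r)ᵗ + TV_7/(1+r)^7 = 398.2677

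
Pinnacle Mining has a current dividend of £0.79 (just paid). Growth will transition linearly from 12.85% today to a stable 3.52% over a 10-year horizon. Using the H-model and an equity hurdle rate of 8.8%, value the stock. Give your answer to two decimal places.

H-model: P₀ = D₀[(1+g_L) + H(g_S−g_L)]/(r−g_L), with H = 10/2 = 5.
P₀ = 0.79 × [(1+0.0352) + 5×(0.1285−0.0352)] / (0.088−0.0352)
   = 0.79 × 1.5017 / 0.0528 = 22.4686

£22.47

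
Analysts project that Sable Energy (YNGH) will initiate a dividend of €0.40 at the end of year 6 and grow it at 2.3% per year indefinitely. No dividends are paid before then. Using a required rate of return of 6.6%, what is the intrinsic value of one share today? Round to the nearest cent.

€6.76

Deferred-dividend DDM. At t=5 the remaining stream is a growing perpetuity with first payment D_6 = 0.40.
V_5 = D_6/(r−g) = 0.40/(0.066−0.023) = 9.3023
P₀ = V_5/(1+r)^5 = 9.3023/(1+0.066)^5 = 6.7578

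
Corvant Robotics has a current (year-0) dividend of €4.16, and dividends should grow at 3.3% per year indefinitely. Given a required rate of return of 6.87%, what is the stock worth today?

€120.37

Gordon growth model: P₀ = D₁/(r − g). D₁ = 4.16 × (1 + 0.033) = 4.2973.
P₀ = 4.2973 / (0.0687 − 0.033) = 4.2973 / 0.0357 = 120.3720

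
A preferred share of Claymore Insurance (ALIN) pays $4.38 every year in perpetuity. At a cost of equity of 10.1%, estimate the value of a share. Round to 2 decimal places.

Zero-growth DDM (perpetuity): P₀ = D/r = 4.38 / 0.101 = 43.3663

$43.37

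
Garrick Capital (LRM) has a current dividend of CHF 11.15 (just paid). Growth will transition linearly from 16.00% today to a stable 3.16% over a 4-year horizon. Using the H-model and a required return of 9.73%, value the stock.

H-model: P₀ = D₀[(1+g_L) + H(g_S−g_L)]/(r−g_L), with H = 4/2 = 2.
P₀ = 11.15 × [(1+0.0316) + 2×(0.16−0.0316)] / (0.0973−0.0316)
   = 11.15 × 1.2884 / 0.0657 = 218.6554

CHF 218.66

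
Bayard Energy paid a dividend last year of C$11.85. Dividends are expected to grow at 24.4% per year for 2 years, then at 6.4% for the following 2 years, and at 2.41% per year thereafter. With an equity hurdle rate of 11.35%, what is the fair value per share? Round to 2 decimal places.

Three-stage DDM. Project D₁…D_4; terminal Gordon value at t=4 with g = 0.0241; discount at r = 0.1135.
D_1 = 14.7414
D_2 = 18.3383
D_3 = 19.5120
D_4 = 20.7607
TV_4 = 21.2611/(0.1135−0.0241) = 237.8194
P₀ = Σ Dₜ/(1+r)ᵗ + TV_4/(1+r)^4 = 210.3652

C$210.37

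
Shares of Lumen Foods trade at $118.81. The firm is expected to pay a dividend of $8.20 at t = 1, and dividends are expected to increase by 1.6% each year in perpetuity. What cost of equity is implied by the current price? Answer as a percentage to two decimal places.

8.50%

Rearranging the constant-growth DDM: r = D₁/P₀ + g.
r = 8.2000 / 118.81 + 0.016 = 0.06902 + 0.016 = 0.08502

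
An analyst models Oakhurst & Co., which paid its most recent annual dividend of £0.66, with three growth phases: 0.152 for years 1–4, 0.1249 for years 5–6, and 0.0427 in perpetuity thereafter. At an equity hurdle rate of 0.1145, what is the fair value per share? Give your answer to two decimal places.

£15.54

Three-stage DDM. Project D₁…D_6; terminal Gordon value at t=6 with g = 0.0427; discount at r = 0.1145.
D_1 = 0.7603
D_2 = 0.8759
D_3 = 1.0090
D_4 = 1.1624
D_5 = 1.3076
D_6 = 1.4709
TV_6 = 1.5337/(0.1145−0.0427) = 21.3608
P₀ = Σ Dₜ/(1+r)ᵗ + TV_6/(1+r)^6 = 15.5441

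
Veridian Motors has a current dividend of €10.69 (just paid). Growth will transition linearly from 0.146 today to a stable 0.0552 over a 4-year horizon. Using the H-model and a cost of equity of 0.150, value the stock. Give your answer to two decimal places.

H-model: P₀ = D₀[(1+g_L) + H(g_S−g_L)]/(r−g_L), with H = 4/2 = 2.
P₀ = 10.69 × [(1+0.0552) + 2×(0.146−0.0552)] / (0.15−0.0552)
   = 10.69 × 1.2368 / 0.0948 = 139.4662

€139.47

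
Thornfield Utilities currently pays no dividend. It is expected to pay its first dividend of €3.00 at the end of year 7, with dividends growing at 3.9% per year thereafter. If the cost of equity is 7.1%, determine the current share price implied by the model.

Deferred-dividend DDM. At t=6 the remaining stream is a growing perpetuity with first payment D_7 = 3.00.
V_6 = D_7/(r−g) = 3.00/(0.071−0.039) = 93.7500
P₀ = V_6/(1+r)^6 = 93.7500/(1+0.071)^6 = 62.1204

€62.12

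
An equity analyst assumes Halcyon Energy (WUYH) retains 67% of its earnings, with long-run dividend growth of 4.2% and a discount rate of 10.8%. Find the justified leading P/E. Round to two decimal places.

Payout ratio b = 1 − 0.67 = 0.33.
Justified leading P/E = b/(r−g) = 0.33/(0.108−0.042) = 5.0000

5.00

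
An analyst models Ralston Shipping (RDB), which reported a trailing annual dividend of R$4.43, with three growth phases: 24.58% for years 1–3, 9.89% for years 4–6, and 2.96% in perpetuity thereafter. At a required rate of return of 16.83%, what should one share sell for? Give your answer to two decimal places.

Three-stage DDM. Project D₁…D_6; terminal Gordon value at t=6 with g = 0.0296; discount at r = 0.1683.
D_1 = 5.5189
D_2 = 6.8754
D_3 = 8.5654
D_4 = 9.4125
D_5 = 10.3434
D_6 = 11.3664
TV_6 = 11.7029/(0.1683−0.0296) = 84.3753
P₀ = Σ Dₜ/(1+r)ᵗ + TV_6/(1+r)^6 = 62.5878

R$62.59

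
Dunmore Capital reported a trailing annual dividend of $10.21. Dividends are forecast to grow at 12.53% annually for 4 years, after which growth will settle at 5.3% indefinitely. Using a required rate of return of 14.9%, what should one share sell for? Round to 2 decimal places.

Two-stage DDM. Project D₁…D_4 at 0.1253, terminal growth 0.053, discount at r = 0.149.
D_1 = 11.4893
D_2 = 12.9289
D_3 = 14.5489
D_4 = 16.3719
Terminal value at t=4: TV = D_5/(r−g) = 17.2396/(0.149−0.053) = 179.5793
P₀ = 11.4893/(1+0.149)^1 + 12.9289/(1+0.149)^2 + 14.5489/(1+0.149)^3 + 16.3719/(1+0.149)^4 + 179.5793/(1+0.149)^4 = 141.8099

$141.81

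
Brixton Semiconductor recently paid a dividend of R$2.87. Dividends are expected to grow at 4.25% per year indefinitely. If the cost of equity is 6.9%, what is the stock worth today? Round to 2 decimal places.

R$112.90

Gordon growth model: P₀ = D₁/(r − g). D₁ = 2.87 × (1 + 0.0425) = 2.9920.
P₀ = 2.9920 / (0.069 − 0.0425) = 2.9920 / 0.0265 = 112.9047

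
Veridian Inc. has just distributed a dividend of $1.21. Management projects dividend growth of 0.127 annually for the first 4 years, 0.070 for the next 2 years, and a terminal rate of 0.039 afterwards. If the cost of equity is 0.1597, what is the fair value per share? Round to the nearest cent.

Three-stage DDM. Project D₁…D_6; terminal Gordon value at t=6 with g = 0.039; discount at r = 0.1597.
D_1 = 1.3637
D_2 = 1.5369
D_3 = 1.7320
D_4 = 1.9520
D_5 = 2.0886
D_6 = 2.2349
TV_6 = 2.3220/(0.1597−0.039) = 19.2379
P₀ = Σ Dₜ/(1+r)ᵗ + TV_6/(1+r)^6 = 14.3310

$14.33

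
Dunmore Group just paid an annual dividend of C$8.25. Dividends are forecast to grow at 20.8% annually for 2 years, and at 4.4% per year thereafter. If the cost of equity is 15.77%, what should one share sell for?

C$100.07

Two-stage DDM. Project D₁…D_2 at 0.208, terminal growth 0.044, discount at r = 0.1577.
D_1 = 9.9660
D_2 = 12.0389
Terminal value at t=2: TV = D_3/(r−g) = 12.5686/(0.1577−0.044) = 110.5421
P₀ = 9.9660/(1+0.1577)^1 + 12.0389/(1+0.1577)^2 + 110.5421/(1+0.1577)^2 = 100.0685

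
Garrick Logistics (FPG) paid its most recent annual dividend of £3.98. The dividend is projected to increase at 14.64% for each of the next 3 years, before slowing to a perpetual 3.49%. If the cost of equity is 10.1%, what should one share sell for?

Two-stage DDM. Project D₁…D_3 at 0.1464, terminal growth 0.0349, discount at r = 0.101.
D_1 = 4.5627
D_2 = 5.2306
D_3 = 5.9964
Terminal value at t=3: TV = D_4/(r−g) = 6.2057/(0.101−0.0349) = 93.8833
P₀ = 4.5627/(1+0.101)^1 + 5.2306/(1+0.101)^2 + 5.9964/(1+0.101)^3 + 93.8833/(1+0.101)^3 = 83.2960

£83.30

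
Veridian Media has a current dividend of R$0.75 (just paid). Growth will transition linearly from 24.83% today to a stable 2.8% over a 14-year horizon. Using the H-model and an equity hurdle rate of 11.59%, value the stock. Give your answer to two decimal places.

H-model: P₀ = D₀[(1+g_L) + H(g_S−g_L)]/(r−g_L), with H = 14/2 = 7.
P₀ = 0.75 × [(1+0.028) + 7×(0.2483−0.028)] / (0.1159−0.028)
   = 0.75 × 2.5701 / 0.0879 = 21.9292

R$21.93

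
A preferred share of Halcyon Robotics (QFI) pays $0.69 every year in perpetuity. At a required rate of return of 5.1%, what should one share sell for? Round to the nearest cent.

$13.53

Zero-growth DDM (perpetuity): P₀ = D/r = 0.69 / 0.051 = 13.5294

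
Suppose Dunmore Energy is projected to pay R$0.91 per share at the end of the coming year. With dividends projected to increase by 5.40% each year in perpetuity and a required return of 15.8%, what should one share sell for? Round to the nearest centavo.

R$8.75

Gordon growth model: P₀ = D₁/(r − g), with D₁ = 0.91 given directly.
P₀ = 0.9100 / (0.158 − 0.054) = 0.9100 / 0.104 = 8.7500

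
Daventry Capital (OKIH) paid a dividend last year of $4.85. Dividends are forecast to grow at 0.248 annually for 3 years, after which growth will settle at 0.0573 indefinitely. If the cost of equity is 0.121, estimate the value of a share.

Two-stage DDM. Project D₁…D_3 at 0.248, terminal growth 0.0573, discount at r = 0.121.
D_1 = 6.0528
D_2 = 7.5539
D_3 = 9.4273
Terminal value at t=3: TV = D_4/(r−g) = 9.9674/(0.121−0.0573) = 156.4748
P₀ = 6.0528/(1+0.121)^1 + 7.5539/(1+0.121)^2 + 9.4273/(1+0.121)^3 + 156.4748/(1+0.121)^3 = 129.1807

$129.18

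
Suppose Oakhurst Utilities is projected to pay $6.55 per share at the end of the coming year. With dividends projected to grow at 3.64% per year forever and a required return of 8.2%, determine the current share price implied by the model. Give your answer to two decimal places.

Gordon growth model: P₀ = D₁/(r − g), with D₁ = 6.55 given directly.
P₀ = 6.5500 / (0.082 − 0.0364) = 6.5500 / 0.0456 = 143.6404

$143.64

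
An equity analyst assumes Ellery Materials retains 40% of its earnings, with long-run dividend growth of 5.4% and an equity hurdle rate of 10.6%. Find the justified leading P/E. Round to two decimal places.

Payout ratio b = 1 − 0.40 = 0.60.
Justified leading P/E = b/(r−g) = 0.60/(0.106−0.054) = 11.5385

11.54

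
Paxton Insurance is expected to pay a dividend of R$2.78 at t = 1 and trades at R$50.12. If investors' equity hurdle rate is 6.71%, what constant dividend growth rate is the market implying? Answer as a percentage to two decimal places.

From P₀ = D₁/(r − g), the implied growth is g = r − D₁/P₀.
g = 0.0671 − 2.78/50.12 = 0.0671 − 0.05547 = 0.01163

1.16%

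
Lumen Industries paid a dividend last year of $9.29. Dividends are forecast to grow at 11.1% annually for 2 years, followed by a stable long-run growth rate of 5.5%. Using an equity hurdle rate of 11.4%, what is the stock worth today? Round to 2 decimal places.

Two-stage DDM. Project D₁…D_2 at 0.111, terminal growth 0.055, discount at r = 0.114.
D_1 = 10.3212
D_2 = 11.4668
Terminal value at t=2: TV = D_3/(r−g) = 12.0975/(0.114−0.055) = 205.0427
P₀ = 10.3212/(1+0.114)^1 + 11.4668/(1+0.114)^2 + 205.0427/(1+0.114)^2 = 183.7293

$183.73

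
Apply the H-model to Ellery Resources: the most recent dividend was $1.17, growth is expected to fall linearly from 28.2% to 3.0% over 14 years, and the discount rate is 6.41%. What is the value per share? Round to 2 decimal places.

$95.86

H-model: P₀ = D₀[(1+g_L) + H(g_S−g_L)]/(r−g_L), with H = 14/2 = 7.
P₀ = 1.17 × [(1+0.03) + 7×(0.282−0.03)] / (0.0641−0.03)
   = 1.17 × 2.7940 / 0.0341 = 95.8645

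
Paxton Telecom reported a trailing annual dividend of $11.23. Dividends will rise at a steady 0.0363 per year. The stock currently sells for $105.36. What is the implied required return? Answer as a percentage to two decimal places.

14.68%

Rearranging the constant-growth DDM: r = D₁/P₀ + g.
D₁ = 11.23 × (1 + 0.0363) = 11.6376.
r = 11.6376 / 105.36 + 0.0363 = 0.11046 + 0.0363 = 0.14676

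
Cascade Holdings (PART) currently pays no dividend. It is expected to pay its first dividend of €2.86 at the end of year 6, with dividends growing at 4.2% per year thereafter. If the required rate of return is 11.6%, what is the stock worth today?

€22.33

Deferred-dividend DDM. At t=5 the remaining stream is a growing perpetuity with first payment D_6 = 2.86.
V_5 = D_6/(r−g) = 2.86/(0.116−0.042) = 38.6486
P₀ = V_5/(1+r)^5 = 38.6486/(1+0.116)^5 = 22.3261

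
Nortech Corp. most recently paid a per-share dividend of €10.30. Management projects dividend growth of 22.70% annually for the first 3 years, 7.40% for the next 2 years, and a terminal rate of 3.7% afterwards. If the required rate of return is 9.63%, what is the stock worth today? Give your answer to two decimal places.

Three-stage DDM. Project D₁…D_5; terminal Gordon value at t=5 with g = 0.037; discount at r = 0.0963.
D_1 = 12.6381
D_2 = 15.5069
D_3 = 19.0270
D_4 = 20.4350
D_5 = 21.9472
TV_5 = 22.7593/(0.0963−0.037) = 383.7987
P₀ = Σ Dₜ/(1+r)ᵗ + TV_5/(1+r)^5 = 309.2341

€309.23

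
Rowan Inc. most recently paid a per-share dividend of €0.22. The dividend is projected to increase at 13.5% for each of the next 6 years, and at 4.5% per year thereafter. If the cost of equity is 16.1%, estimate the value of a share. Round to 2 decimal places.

Two-stage DDM. Project D₁…D_6 at 0.135, terminal growth 0.045, discount at r = 0.161.
D_1 = 0.2497
D_2 = 0.2834
D_3 = 0.3217
D_4 = 0.3651
D_5 = 0.4144
D_6 = 0.4703
Terminal value at t=6: TV = D_7/(r−g) = 0.4915/(0.161−0.045) = 4.2370
P₀ = 0.2497/(1+0.161)^1 + 0.2834/(1+0.161)^2 + 0.3217/(1+0.161)^3 + 0.3651/(1+0.161)^4 + 0.4144/(1+0.161)^5 + 0.4703/(1+0.161)^6 + 4.2370/(1+0.161)^6 = 2.9504

€2.95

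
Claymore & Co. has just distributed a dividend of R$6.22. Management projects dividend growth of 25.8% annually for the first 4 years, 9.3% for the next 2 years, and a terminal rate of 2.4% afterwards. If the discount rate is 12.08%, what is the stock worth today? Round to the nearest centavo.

R$151.81

Three-stage DDM. Project D₁…D_6; terminal Gordon value at t=6 with g = 0.024; discount at r = 0.1208.
D_1 = 7.8248
D_2 = 9.8435
D_3 = 12.3832
D_4 = 15.5780
D_5 = 17.0268
D_6 = 18.6103
TV_6 = 19.0569/(0.1208−0.024) = 196.8692
P₀ = Σ Dₜ/(1+r)ᵗ + TV_6/(1+r)^6 = 151.8135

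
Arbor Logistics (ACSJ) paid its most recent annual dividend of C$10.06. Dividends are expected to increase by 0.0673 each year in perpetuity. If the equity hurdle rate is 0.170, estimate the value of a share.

Gordon growth model: P₀ = D₁/(r − g). D₁ = 10.06 × (1 + 0.0673) = 10.7370.
P₀ = 10.7370 / (0.17 − 0.0673) = 10.7370 / 0.1027 = 104.5476

C$104.55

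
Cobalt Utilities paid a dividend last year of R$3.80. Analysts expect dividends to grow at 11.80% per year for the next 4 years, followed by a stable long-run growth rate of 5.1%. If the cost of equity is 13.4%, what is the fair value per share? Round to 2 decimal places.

Two-stage DDM. Project D₁…D_4 at 0.118, terminal growth 0.051, discount at r = 0.134.
D_1 = 4.2484
D_2 = 4.7497
D_3 = 5.3102
D_4 = 5.9368
Terminal value at t=4: TV = D_5/(r−g) = 6.2396/(0.134−0.051) = 75.1753
P₀ = 4.2484/(1+0.134)^1 + 4.7497/(1+0.134)^2 + 5.3102/(1+0.134)^3 + 5.9368/(1+0.134)^4 + 75.1753/(1+0.134)^4 = 60.1307

R$60.13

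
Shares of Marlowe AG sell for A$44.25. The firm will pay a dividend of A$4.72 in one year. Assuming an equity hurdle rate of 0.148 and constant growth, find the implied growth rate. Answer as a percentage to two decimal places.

From P₀ = D₁/(r − g), the implied growth is g = r − D₁/P₀.
g = 0.148 − 4.72/44.25 = 0.148 − 0.10667 = 0.04133

4.13%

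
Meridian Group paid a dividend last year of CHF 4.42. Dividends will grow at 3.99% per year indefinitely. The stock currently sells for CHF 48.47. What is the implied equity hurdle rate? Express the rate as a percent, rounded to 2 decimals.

Rearranging the constant-growth DDM: r = D₁/P₀ + g.
D₁ = 4.42 × (1 + 0.0399) = 4.5964.
r = 4.5964 / 48.47 + 0.0399 = 0.09483 + 0.0399 = 0.13473

13.47%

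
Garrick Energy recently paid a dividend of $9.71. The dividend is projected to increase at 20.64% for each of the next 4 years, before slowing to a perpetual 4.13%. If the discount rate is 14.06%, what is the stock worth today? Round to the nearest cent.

$172.21

Two-stage DDM. Project D₁…D_4 at 0.2064, terminal growth 0.0413, discount at r = 0.1406.
D_1 = 11.7141
D_2 = 14.1319
D_3 = 17.0488
D_4 = 20.5676
Terminal value at t=4: TV = D_5/(r−g) = 21.4171/(0.1406−0.0413) = 215.6806
P₀ = 11.7141/(1+0.1406)^1 + 14.1319/(1+0.1406)^2 + 17.0488/(1+0.1406)^3 + 20.5676/(1+0.1406)^4 + 215.6806/(1+0.1406)^4 = 172.2059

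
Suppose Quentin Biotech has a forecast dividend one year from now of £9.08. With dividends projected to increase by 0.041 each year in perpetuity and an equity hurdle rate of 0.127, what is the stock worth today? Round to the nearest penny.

£105.58

Gordon growth model: P₀ = D₁/(r − g), with D₁ = 9.08 given directly.
P₀ = 9.0800 / (0.127 − 0.041) = 9.0800 / 0.086 = 105.5814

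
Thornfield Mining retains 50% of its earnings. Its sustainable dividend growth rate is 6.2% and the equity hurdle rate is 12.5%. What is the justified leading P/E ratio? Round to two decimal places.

7.94

Payout ratio b = 1 − 0.50 = 0.50.
Justified leading P/E = b/(r−g) = 0.50/(0.125−0.062) = 7.9365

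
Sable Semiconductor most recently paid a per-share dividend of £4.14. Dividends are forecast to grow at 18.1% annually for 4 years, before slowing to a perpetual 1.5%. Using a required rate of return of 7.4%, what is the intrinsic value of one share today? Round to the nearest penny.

Two-stage DDM. Project D₁…D_4 at 0.181, terminal growth 0.015, discount at r = 0.074.
D_1 = 4.8893
D_2 = 5.7743
D_3 = 6.8195
D_4 = 8.0538
Terminal value at t=4: TV = D_5/(r−g) = 8.1746/(0.074−0.015) = 138.5524
P₀ = 4.8893/(1+0.074)^1 + 5.7743/(1+0.074)^2 + 6.8195/(1+0.074)^3 + 8.0538/(1+0.074)^4 + 138.5524/(1+0.074)^4 = 125.2514

£125.25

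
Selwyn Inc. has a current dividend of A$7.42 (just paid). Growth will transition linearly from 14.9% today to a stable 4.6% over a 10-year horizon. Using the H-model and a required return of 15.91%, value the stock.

H-model: P₀ = D₀[(1+g_L) + H(g_S−g_L)]/(r−g_L), with H = 10/2 = 5.
P₀ = 7.42 × [(1+0.046) + 5×(0.149−0.046)] / (0.1591−0.046)
   = 7.42 × 1.5610 / 0.1131 = 102.4104

A$102.41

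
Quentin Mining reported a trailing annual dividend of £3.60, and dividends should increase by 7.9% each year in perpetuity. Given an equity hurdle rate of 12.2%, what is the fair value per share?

£90.33

Gordon growth model: P₀ = D₁/(r − g). D₁ = 3.60 × (1 + 0.079) = 3.8844.
P₀ = 3.8844 / (0.122 − 0.079) = 3.8844 / 0.043 = 90.3349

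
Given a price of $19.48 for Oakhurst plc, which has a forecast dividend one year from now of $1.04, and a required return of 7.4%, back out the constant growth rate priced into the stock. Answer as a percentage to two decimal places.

From P₀ = D₁/(r − g), the implied growth is g = r − D₁/P₀.
g = 0.074 − 1.04/19.48 = 0.074 − 0.05339 = 0.02061

2.06%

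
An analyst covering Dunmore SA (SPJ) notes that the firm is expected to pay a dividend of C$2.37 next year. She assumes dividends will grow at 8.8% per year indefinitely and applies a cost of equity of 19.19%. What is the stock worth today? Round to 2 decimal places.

C$22.81

Gordon growth model: P₀ = D₁/(r − g), with D₁ = 2.37 given directly.
P₀ = 2.3700 / (0.1919 − 0.088) = 2.3700 / 0.1039 = 22.8104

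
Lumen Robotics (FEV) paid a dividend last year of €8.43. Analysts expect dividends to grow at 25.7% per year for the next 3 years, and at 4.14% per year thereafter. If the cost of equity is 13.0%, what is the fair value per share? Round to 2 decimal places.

€167.80

Two-stage DDM. Project D₁…D_3 at 0.257, terminal growth 0.0414, discount at r = 0.13.
D_1 = 10.5965
D_2 = 13.3198
D_3 = 16.7430
Terminal value at t=3: TV = D_4/(r−g) = 17.4362/(0.13−0.0414) = 196.7964
P₀ = 10.5965/(1+0.13)^1 + 13.3198/(1+0.13)^2 + 16.7430/(1+0.13)^3 + 196.7964/(1+0.13)^3 = 167.8024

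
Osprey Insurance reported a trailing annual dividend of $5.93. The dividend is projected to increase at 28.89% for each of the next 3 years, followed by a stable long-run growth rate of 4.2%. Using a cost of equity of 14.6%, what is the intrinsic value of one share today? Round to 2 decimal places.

Two-stage DDM. Project D₁…D_3 at 0.2889, terminal growth 0.042, discount at r = 0.146.
D_1 = 7.6432
D_2 = 9.8513
D_3 = 12.6973
Terminal value at t=3: TV = D_4/(r−g) = 13.2306/(0.146−0.042) = 127.2175
P₀ = 7.6432/(1+0.146)^1 + 9.8513/(1+0.146)^2 + 12.6973/(1+0.146)^3 + 127.2175/(1+0.146)^3 = 107.1334

$107.13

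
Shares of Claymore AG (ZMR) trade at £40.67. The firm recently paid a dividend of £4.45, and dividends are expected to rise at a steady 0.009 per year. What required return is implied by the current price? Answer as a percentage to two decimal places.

Rearranging the constant-growth DDM: r = D₁/P₀ + g.
D₁ = 4.45 × (1 + 0.009) = 4.4901.
r = 4.4901 / 40.67 + 0.009 = 0.11040 + 0.009 = 0.11940

11.94%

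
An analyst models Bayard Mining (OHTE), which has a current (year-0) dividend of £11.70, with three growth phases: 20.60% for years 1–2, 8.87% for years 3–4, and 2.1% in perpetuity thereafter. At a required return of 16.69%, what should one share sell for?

Three-stage DDM. Project D₁…D_4; terminal Gordon value at t=4 with g = 0.021; discount at r = 0.1669.
D_1 = 14.1102
D_2 = 17.0169
D_3 = 18.5263
D_4 = 20.1696
TV_4 = 20.5931/(0.1669−0.021) = 141.1456
P₀ = Σ Dₜ/(1+r)ᵗ + TV_4/(1+r)^4 = 123.2533

£123.25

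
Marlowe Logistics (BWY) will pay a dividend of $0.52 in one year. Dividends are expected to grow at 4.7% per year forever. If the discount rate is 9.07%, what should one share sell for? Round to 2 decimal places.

$11.90

Gordon growth model: P₀ = D₁/(r − g), with D₁ = 0.52 given directly.
P₀ = 0.5200 / (0.0907 − 0.047) = 0.5200 / 0.0437 = 11.8993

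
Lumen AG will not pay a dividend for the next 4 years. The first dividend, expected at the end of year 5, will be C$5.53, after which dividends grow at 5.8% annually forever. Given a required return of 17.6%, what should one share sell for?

Deferred-dividend DDM. At t=4 the remaining stream is a growing perpetuity with first payment D_5 = 5.53.
V_4 = D_5/(r−g) = 5.53/(0.176−0.058) = 46.8644
P₀ = V_4/(1+r)^4 = 46.8644/(1+0.176)^4 = 24.5027

C$24.50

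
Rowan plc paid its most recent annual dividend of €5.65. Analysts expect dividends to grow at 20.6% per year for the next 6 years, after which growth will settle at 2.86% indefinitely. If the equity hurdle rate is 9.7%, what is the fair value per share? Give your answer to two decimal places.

€197.84

Two-stage DDM. Project D₁…D_6 at 0.206, terminal growth 0.0286, discount at r = 0.097.
D_1 = 6.8139
D_2 = 8.2176
D_3 = 9.9104
D_4 = 11.9519
D_5 = 14.4140
D_6 = 17.3833
Terminal value at t=6: TV = D_7/(r−g) = 17.8805/(0.097−0.0286) = 261.4103
P₀ = 6.8139/(1+0.097)^1 + 8.2176/(1+0.097)^2 + 9.9104/(1+0.097)^3 + 11.9519/(1+0.097)^4 + 14.4140/(1+0.097)^5 + 17.3833/(1+0.097)^6 + 261.4103/(1+0.097)^6 = 197.8447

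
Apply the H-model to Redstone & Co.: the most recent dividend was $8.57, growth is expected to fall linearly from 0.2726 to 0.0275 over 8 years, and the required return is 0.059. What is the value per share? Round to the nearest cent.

$546.28

H-model: P₀ = D₀[(1+g_L) + H(g_S−g_L)]/(r−g_L), with H = 8/2 = 4.
P₀ = 8.57 × [(1+0.0275) + 4×(0.2726−0.0275)] / (0.059−0.0275)
   = 8.57 × 2.0079 / 0.0315 = 546.2763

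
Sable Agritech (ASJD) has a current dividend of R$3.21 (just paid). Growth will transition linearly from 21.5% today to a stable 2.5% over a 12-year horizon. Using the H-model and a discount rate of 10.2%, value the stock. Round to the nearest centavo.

R$90.26

H-model: P₀ = D₀[(1+g_L) + H(g_S−g_L)]/(r−g_L), with H = 12/2 = 6.
P₀ = 3.21 × [(1+0.025) + 6×(0.215−0.025)] / (0.102−0.025)
   = 3.21 × 2.1650 / 0.077 = 90.2552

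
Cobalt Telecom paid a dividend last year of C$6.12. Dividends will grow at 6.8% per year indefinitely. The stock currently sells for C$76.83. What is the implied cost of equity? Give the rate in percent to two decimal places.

15.31%

Rearranging the constant-growth DDM: r = D₁/P₀ + g.
D₁ = 6.12 × (1 + 0.068) = 6.5362.
r = 6.5362 / 76.83 + 0.068 = 0.08507 + 0.068 = 0.15307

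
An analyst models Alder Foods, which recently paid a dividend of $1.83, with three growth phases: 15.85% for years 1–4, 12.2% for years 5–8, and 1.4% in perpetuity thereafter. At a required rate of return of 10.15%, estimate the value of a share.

Three-stage DDM. Project D₁…D_8; terminal Gordon value at t=8 with g = 0.014; discount at r = 0.1015.
D_1 = 2.1201
D_2 = 2.4561
D_3 = 2.8454
D_4 = 3.2964
D_5 = 3.6985
D_6 = 4.1497
D_7 = 4.6560
D_8 = 5.2240
TV_8 = 5.2972/(0.1015−0.014) = 60.5392
P₀ = Σ Dₜ/(1+r)ᵗ + TV_8/(1+r)^8 = 45.6345

$45.63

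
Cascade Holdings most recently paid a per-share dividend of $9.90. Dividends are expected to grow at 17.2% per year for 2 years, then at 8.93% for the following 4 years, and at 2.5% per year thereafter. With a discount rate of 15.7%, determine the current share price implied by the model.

Three-stage DDM. Project D₁…D_6; terminal Gordon value at t=6 with g = 0.025; discount at r = 0.157.
D_1 = 11.6028
D_2 = 13.5985
D_3 = 14.8128
D_4 = 16.1356
D_5 = 17.5765
D_6 = 19.1461
TV_6 = 19.6248/(0.157−0.025) = 148.6724
P₀ = Σ Dₜ/(1+r)ᵗ + TV_6/(1+r)^6 = 117.1909

$117.19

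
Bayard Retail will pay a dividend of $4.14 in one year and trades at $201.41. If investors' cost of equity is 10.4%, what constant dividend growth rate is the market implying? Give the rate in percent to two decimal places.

8.34%

From P₀ = D₁/(r − g), the implied growth is g = r − D₁/P₀.
g = 0.104 − 4.14/201.41 = 0.104 − 0.02056 = 0.08344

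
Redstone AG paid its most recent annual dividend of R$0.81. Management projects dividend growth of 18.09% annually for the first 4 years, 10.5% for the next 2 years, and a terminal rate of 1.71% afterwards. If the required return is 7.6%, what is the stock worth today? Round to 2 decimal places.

R$27.96

Three-stage DDM. Project D₁…D_6; terminal Gordon value at t=6 with g = 0.0171; discount at r = 0.076.
D_1 = 0.9565
D_2 = 1.1296
D_3 = 1.3339
D_4 = 1.5752
D_5 = 1.7406
D_6 = 1.9234
TV_6 = 1.9563/(0.076−0.0171) = 33.2132
P₀ = Σ Dₜ/(1+r)ᵗ + TV_6/(1+r)^6 = 27.9578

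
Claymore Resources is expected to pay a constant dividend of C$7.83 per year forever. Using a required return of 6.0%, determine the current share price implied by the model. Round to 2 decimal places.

C$130.50

Zero-growth DDM (perpetuity): P₀ = D/r = 7.83 / 0.06 = 130.5000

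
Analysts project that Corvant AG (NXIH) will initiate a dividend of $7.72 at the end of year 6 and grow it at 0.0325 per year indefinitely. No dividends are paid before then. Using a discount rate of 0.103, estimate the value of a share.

$67.07

Deferred-dividend DDM. At t=5 the remaining stream is a growing perpetuity with first payment D_6 = 7.72.
V_5 = D_6/(r−g) = 7.72/(0.103−0.0325) = 109.5035
P₀ = V_5/(1+r)^5 = 109.5035/(1+0.103)^5 = 67.0734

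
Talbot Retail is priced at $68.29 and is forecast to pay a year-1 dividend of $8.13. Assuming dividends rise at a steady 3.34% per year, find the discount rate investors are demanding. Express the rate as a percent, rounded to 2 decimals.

Rearranging the constant-growth DDM: r = D₁/P₀ + g.
r = 8.1300 / 68.29 + 0.0334 = 0.11905 + 0.0334 = 0.15245

15.25%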